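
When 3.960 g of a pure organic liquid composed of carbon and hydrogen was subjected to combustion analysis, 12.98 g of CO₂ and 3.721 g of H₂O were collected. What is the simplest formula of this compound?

C5H7

mol C = 12.98 g CO₂ ÷ 44.009 g/mol = 0.29494 mol
mol H = 2 × 3.721 g H₂O ÷ 18.015 g/mol = 0.41310 mol
Divide by the smallest (0.29494 mol): C 1.000, H 1.401
Multiplying each by 5 gives whole numbers: C 5.00, H 7.00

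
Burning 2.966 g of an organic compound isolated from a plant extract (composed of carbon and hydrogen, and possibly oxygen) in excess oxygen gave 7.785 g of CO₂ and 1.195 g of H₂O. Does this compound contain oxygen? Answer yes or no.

yes

mol C = 7.785 g CO₂ ÷ 44.009 g/mol = 0.17690 mol
mol H = 2 × 1.195 g H₂O ÷ 18.015 g/mol = 0.13267 mol
C and H account for only 2.2584 g of the 2.966 g sample; the remaining 0.70758 g must be oxygen.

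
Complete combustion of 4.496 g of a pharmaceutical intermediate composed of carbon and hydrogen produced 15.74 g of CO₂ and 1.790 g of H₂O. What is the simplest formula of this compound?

C9H5

mol C = 15.74 g CO₂ ÷ 44.009 g/mol = 0.35765 mol
mol H = 2 × 1.790 g H₂O ÷ 18.015 g/mol = 0.19872 mol
Divide by the smallest (0.19872 mol): C 1.800, H 1.000
Multiplying each by 5 gives whole numbers: C 9.00, H 5.00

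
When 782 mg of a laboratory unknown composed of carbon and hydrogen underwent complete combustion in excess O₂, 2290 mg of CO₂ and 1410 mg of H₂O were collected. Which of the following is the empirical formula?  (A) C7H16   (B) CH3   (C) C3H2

mol C = 2.29 g CO₂ ÷ 44.009 g/mol = 0.05203 mol
mol H = 2 × 1.41 g H₂O ÷ 18.015 g/mol = 0.1565 mol
Divide by the smallest (0.05203 mol): C 1.000, H 3.008

(B) CH3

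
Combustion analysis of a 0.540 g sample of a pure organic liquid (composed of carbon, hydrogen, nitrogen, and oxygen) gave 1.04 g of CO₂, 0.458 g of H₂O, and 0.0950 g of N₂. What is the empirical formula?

mol C = 1.04 g CO₂ ÷ 44.009 g/mol = 0.02363 mol
mol H = 2 × 0.458 g H₂O ÷ 18.015 g/mol = 0.05085 mol
mol N = 2 × 0.0950 g N₂ ÷ 28.014 g/mol = 0.006782 mol
mass O = 0.540 − (0.2838 + 0.05125 + 0.09500) = 0.1099 g → mol O = 0.1099 ÷ 15.999 = 0.006870 mol
Divide by the smallest (0.006782 mol): C 3.484, H 7.497, N 1.000, O 1.013
Multiplying each by 2 gives whole numbers: C 6.97, H 14.99, N 2.00, O 2.03

C7H15N2O2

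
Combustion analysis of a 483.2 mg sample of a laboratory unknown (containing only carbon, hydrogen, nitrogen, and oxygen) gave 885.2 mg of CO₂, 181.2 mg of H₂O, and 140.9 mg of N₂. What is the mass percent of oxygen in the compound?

16.65%

mol C = 0.8852 g CO₂ ÷ 44.009 g/mol = 0.020114 mol
mol H = 2 × 0.1812 g H₂O ÷ 18.015 g/mol = 0.020117 mol
mol N = 2 × 0.1409 g N₂ ÷ 28.014 g/mol = 0.010059 mol
mass O = 0.4832 − (0.24159 + 0.020278 + 0.14090) = 0.080432 g → mol O = 0.080432 ÷ 15.999 = 0.0050273 mol
mass % O = 0.080432 g ÷ 0.4832 g × 100%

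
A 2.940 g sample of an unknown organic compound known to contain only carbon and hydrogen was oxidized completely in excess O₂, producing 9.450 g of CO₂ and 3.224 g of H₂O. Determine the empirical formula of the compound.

mol C = 9.450 g CO₂ ÷ 44.009 g/mol = 0.21473 mol
mol H = 2 × 3.224 g H₂O ÷ 18.015 g/mol = 0.35792 mol
Divide by the smallest (0.21473 mol): C 1.000, H 1.667
Multiplying each by 3 gives whole numbers: C 3.00, H 5.00

C3H5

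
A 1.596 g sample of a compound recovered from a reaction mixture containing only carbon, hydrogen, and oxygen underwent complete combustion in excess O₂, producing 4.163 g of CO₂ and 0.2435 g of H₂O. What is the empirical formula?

C7H2O2

mol C = 4.163 g CO₂ ÷ 44.009 g/mol = 0.094594 mol
mol H = 2 × 0.2435 g H₂O ÷ 18.015 g/mol = 0.027033 mol
mass O = 1.596 − (1.1362 + 0.027249) = 0.43258 g → mol O = 0.43258 ÷ 15.999 = 0.027038 mol
Divide by the smallest (0.027033 mol): C 3.499, H 1.000, O 1.000
Multiplying each by 2 gives whole numbers: C 7.00, H 2.00, O 2.00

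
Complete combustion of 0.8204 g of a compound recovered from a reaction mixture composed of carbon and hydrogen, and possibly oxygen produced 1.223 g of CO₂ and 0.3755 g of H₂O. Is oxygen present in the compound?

mol C = 1.223 g CO₂ ÷ 44.009 g/mol = 0.027790 mol
mol H = 2 × 0.3755 g H₂O ÷ 18.015 g/mol = 0.041687 mol
C and H account for only 0.37580 g of the 0.8204 g sample; the remaining 0.44460 g must be oxygen.

yes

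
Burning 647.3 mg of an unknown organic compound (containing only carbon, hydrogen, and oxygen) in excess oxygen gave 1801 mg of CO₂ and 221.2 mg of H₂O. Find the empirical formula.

mol C = 1.801 g CO₂ ÷ 44.009 g/mol = 0.040923 mol
mol H = 2 × 0.2212 g H₂O ÷ 18.015 g/mol = 0.024557 mol
mass O = 0.6473 − (0.49153 + 0.024754) = 0.13101 g → mol O = 0.13101 ÷ 15.999 = 0.0081889 mol
Divide by the smallest (0.0081889 mol): C 4.997, H 2.999, O 1.000

C5H3O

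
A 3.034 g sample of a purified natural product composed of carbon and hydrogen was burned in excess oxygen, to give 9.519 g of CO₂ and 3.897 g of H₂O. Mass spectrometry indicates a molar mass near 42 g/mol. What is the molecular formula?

C3H6

mol C = 9.519 g CO₂ ÷ 44.009 g/mol = 0.21630 mol
mol H = 2 × 3.897 g H₂O ÷ 18.015 g/mol = 0.43264 mol
Divide by the smallest (0.21630 mol): C 1.000, H 2.000
Empirical formula: CH2
Empirical-formula mass = 14.03 g/mol; 42 ÷ 14.03 ≈ 3, so the molecular formula is C3H6.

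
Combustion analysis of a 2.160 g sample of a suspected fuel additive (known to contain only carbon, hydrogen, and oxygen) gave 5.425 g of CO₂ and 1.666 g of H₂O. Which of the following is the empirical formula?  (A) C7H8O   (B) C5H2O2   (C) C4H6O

mol C = 5.425 g CO₂ ÷ 44.009 g/mol = 0.12327 mol
mol H = 2 × 1.666 g H₂O ÷ 18.015 g/mol = 0.18496 mol
mass O = 2.160 − (1.4806 + 0.18644) = 0.49296 g → mol O = 0.49296 ÷ 15.999 = 0.030812 mol
Divide by the smallest (0.030812 mol): C 4.001, H 6.003, O 1.000

(C) C4H6O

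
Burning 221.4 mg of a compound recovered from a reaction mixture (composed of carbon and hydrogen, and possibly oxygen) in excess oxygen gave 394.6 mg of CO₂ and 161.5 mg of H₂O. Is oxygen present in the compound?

yes

mol C = 0.3946 g CO₂ ÷ 44.009 g/mol = 0.0089663 mol
mol H = 2 × 0.1615 g H₂O ÷ 18.015 g/mol = 0.017930 mol
C and H account for only 0.12577 g of the 0.2214 g sample; the remaining 0.095632 g must be oxygen.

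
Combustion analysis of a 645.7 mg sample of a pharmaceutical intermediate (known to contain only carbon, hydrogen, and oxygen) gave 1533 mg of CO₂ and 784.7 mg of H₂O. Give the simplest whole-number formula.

C4H10O

mol C = 1.533 g CO₂ ÷ 44.009 g/mol = 0.034834 mol
mol H = 2 × 0.7847 g H₂O ÷ 18.015 g/mol = 0.087116 mol
mass O = 0.6457 − (0.41839 + 0.087813) = 0.13950 g → mol O = 0.13950 ÷ 15.999 = 0.0087192 mol
Divide by the smallest (0.0087192 mol): C 3.995, H 9.991, O 1.000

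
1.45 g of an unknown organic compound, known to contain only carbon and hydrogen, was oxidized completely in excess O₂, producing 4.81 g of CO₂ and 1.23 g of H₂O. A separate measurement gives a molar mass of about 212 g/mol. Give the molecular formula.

C16H20

mol C = 4.81 g CO₂ ÷ 44.009 g/mol = 0.1093 mol
mol H = 2 × 1.23 g H₂O ÷ 18.015 g/mol = 0.1366 mol
Divide by the smallest (0.1093 mol): C 1.000, H 1.249
Multiplying each by 4 gives whole numbers: C 4.00, H 5.00
Empirical formula: C4H5
Empirical-formula mass = 53.08 g/mol; 212 ÷ 53.08 ≈ 4, so the molecular formula is C16H20.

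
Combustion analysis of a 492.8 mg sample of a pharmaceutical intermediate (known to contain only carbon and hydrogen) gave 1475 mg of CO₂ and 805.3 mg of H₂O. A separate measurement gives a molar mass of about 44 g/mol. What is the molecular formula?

C3H8

mol C = 1.475 g CO₂ ÷ 44.009 g/mol = 0.033516 mol
mol H = 2 × 0.8053 g H₂O ÷ 18.015 g/mol = 0.089403 mol
Divide by the smallest (0.033516 mol): C 1.000, H 2.667
Multiplying each by 3 gives whole numbers: C 3.00, H 8.00
Empirical formula: C3H8
Empirical-formula mass = 44.10 g/mol; 44 ÷ 44.10 ≈ 1, so the molecular formula is C3H8.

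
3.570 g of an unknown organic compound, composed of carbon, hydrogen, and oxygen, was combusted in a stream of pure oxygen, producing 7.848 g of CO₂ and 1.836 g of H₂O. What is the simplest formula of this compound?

mol C = 7.848 g CO₂ ÷ 44.009 g/mol = 0.17833 mol
mol H = 2 × 1.836 g H₂O ÷ 18.015 g/mol = 0.20383 mol
mass O = 3.570 − (2.1419 + 0.20546) = 1.2227 g → mol O = 1.2227 ÷ 15.999 = 0.076421 mol
Divide by the smallest (0.076421 mol): C 2.333, H 2.667, O 1.000
Multiplying each by 3 gives whole numbers: C 7.00, H 8.00, O 3.00

C7H8O3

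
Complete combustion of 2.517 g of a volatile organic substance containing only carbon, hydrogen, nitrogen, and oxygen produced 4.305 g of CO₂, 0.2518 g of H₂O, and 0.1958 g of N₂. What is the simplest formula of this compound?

C7H2NO5

mol C = 4.305 g CO₂ ÷ 44.009 g/mol = 0.097821 mol
mol H = 2 × 0.2518 g H₂O ÷ 18.015 g/mol = 0.027954 mol
mol N = 2 × 0.1958 g N₂ ÷ 28.014 g/mol = 0.013979 mol
mass O = 2.517 − (1.1749 + 0.028178 + 0.19580) = 1.1181 g → mol O = 1.1181 ÷ 15.999 = 0.069885 mol
Divide by the smallest (0.013979 mol): C 6.998, H 2.000, N 1.000, O 4.999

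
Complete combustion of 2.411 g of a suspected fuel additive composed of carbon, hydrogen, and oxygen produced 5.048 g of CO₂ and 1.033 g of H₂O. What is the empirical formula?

mol C = 5.048 g CO₂ ÷ 44.009 g/mol = 0.11470 mol
mol H = 2 × 1.033 g H₂O ÷ 18.015 g/mol = 0.11468 mol
mass O = 2.411 − (1.3777 + 0.11560) = 0.91769 g → mol O = 0.91769 ÷ 15.999 = 0.057359 mol
Divide by the smallest (0.057359 mol): C 2.000, H 1.999, O 1.000

C2H2O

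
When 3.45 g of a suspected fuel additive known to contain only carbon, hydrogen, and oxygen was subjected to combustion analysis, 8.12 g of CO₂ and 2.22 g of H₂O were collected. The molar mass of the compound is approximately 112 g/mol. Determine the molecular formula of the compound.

C6H8O2

mol C = 8.12 g CO₂ ÷ 44.009 g/mol = 0.1845 mol
mol H = 2 × 2.22 g H₂O ÷ 18.015 g/mol = 0.2465 mol
mass O = 3.45 − (2.216 + 0.2484) = 0.9854 g → mol O = 0.9854 ÷ 15.999 = 0.06159 mol
Divide by the smallest (0.06159 mol): C 2.996, H 4.001, O 1.000
Empirical formula: C3H4O
Empirical-formula mass = 56.06 g/mol; 112 ÷ 56.06 ≈ 2, so the molecular formula is C6H8O2.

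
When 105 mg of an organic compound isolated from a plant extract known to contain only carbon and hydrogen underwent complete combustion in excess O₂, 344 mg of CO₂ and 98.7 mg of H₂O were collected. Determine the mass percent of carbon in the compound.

89.4%

mol C = 0.344 g CO₂ ÷ 44.009 g/mol = 0.007817 mol
mol H = 2 × 0.0987 g H₂O ÷ 18.015 g/mol = 0.01096 mol
mass % C = 0.09388 g ÷ 0.105 g × 100%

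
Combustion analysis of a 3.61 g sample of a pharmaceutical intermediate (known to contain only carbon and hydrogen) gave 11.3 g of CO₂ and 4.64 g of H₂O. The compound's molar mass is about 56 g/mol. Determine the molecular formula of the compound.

mol C = 11.3 g CO₂ ÷ 44.009 g/mol = 0.2568 mol
mol H = 2 × 4.64 g H₂O ÷ 18.015 g/mol = 0.5151 mol
Divide by the smallest (0.2568 mol): C 1.000, H 2.006
Empirical formula: CH2
Empirical-formula mass = 14.03 g/mol; 56 ÷ 14.03 ≈ 4, so the molecular formula is C4H8.

C4H8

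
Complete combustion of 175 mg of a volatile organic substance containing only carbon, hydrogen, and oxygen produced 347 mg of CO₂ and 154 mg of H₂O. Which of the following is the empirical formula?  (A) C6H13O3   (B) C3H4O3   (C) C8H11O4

mol C = 0.347 g CO₂ ÷ 44.009 g/mol = 0.007885 mol
mol H = 2 × 0.154 g H₂O ÷ 18.015 g/mol = 0.01710 mol
mass O = 0.175 − (0.09470 + 0.01723) = 0.06306 g → mol O = 0.06306 ÷ 15.999 = 0.003942 mol
Divide by the smallest (0.003942 mol): C 2.000, H 4.337, O 1.000
Multiplying each by 3 gives whole numbers: C 6.00, H 13.01, O 3.00

(A) C6H13O3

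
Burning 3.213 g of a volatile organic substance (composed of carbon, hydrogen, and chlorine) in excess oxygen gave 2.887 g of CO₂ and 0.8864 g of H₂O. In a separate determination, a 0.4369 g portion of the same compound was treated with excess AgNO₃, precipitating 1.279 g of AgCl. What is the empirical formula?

mol C = 2.887 g CO₂ ÷ 44.009 g/mol = 0.065600 mol
mol H = 2 × 0.8864 g H₂O ÷ 18.015 g/mol = 0.098407 mol
From the AgCl data: mol Cl per gram of compound = (1.279 ÷ 143.318) ÷ 0.4369 = 0.020426 mol/g, so in the 3.213 g combustion sample mol Cl = 0.065629 mol
Divide by the smallest (0.065600 mol): C 1.000, H 1.500, Cl 1.000
Multiplying each by 2 gives whole numbers: C 2.00, H 3.00, Cl 2.00

C2H3Cl2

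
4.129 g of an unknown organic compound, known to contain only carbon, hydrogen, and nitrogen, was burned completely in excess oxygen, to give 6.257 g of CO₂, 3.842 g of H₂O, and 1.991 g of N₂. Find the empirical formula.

mol C = 6.257 g CO₂ ÷ 44.009 g/mol = 0.14218 mol
mol H = 2 × 3.842 g H₂O ÷ 18.015 g/mol = 0.42653 mol
mol N = 2 × 1.991 g N₂ ÷ 28.014 g/mol = 0.14214 mol
Divide by the smallest (0.14214 mol): C 1.000, H 3.001, N 1.000

CH3N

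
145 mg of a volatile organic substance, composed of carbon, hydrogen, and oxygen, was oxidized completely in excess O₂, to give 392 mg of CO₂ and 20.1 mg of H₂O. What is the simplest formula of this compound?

C4HO

mol C = 0.392 g CO₂ ÷ 44.009 g/mol = 0.008907 mol
mol H = 2 × 0.0201 g H₂O ÷ 18.015 g/mol = 0.002231 mol
mass O = 0.145 − (0.1070 + 0.002249) = 0.03577 g → mol O = 0.03577 ÷ 15.999 = 0.002235 mol
Divide by the smallest (0.002231 mol): C 3.992, H 1.000, O 1.002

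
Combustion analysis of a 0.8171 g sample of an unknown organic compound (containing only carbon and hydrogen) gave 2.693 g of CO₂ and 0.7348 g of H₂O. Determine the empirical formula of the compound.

mol C = 2.693 g CO₂ ÷ 44.009 g/mol = 0.061192 mol
mol H = 2 × 0.7348 g H₂O ÷ 18.015 g/mol = 0.081576 mol
Divide by the smallest (0.061192 mol): C 1.000, H 1.333
Multiplying each by 3 gives whole numbers: C 3.00, H 4.00

C3H4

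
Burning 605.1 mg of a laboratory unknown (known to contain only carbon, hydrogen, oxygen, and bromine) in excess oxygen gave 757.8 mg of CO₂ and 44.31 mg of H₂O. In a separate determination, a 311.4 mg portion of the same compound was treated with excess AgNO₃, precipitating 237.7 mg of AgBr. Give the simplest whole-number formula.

C7H2BrO5

mol C = 0.7578 g CO₂ ÷ 44.009 g/mol = 0.017219 mol
mol H = 2 × 0.04431 g H₂O ÷ 18.015 g/mol = 0.0049192 mol
From the AgBr data: mol Br per gram of compound = (0.2377 ÷ 187.772) ÷ 0.3114 = 0.0040652 mol/g, so in the 0.6051 g combustion sample mol Br = 0.0024598 mol
mass O = 0.6051 − (0.20682 + 0.0049586 + 0.19655) = 0.19677 g → mol O = 0.19677 ÷ 15.999 = 0.012299 mol
Divide by the smallest (0.0024598 mol): C 7.000, H 2.000, Br 1.000, O 5.000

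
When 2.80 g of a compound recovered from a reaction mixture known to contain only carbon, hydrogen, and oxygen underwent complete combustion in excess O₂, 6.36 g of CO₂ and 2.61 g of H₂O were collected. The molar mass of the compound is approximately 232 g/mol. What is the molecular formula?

mol C = 6.36 g CO₂ ÷ 44.009 g/mol = 0.1445 mol
mol H = 2 × 2.61 g H₂O ÷ 18.015 g/mol = 0.2898 mol
mass O = 2.80 − (1.736 + 0.2921) = 0.7721 g → mol O = 0.7721 ÷ 15.999 = 0.04826 mol
Divide by the smallest (0.04826 mol): C 2.994, H 6.004, O 1.000
Empirical formula: C3H6O
Empirical-formula mass = 58.08 g/mol; 232 ÷ 58.08 ≈ 4, so the molecular formula is C12H24O4.

C12H24O4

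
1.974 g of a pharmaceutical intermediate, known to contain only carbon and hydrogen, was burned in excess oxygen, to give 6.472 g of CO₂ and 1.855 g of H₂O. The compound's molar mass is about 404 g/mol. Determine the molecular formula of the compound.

C30H42

mol C = 6.472 g CO₂ ÷ 44.009 g/mol = 0.14706 mol
mol H = 2 × 1.855 g H₂O ÷ 18.015 g/mol = 0.20594 mol
Divide by the smallest (0.14706 mol): C 1.000, H 1.400
Multiplying each by 5 gives whole numbers: C 5.00, H 7.00
Empirical formula: C5H7
Empirical-formula mass = 67.11 g/mol; 404 ÷ 67.11 ≈ 6, so the molecular formula is C30H42.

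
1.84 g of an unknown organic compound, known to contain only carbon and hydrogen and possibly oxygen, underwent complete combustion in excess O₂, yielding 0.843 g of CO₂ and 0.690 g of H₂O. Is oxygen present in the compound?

mol C = 0.843 g CO₂ ÷ 44.009 g/mol = 0.01916 mol
mol H = 2 × 0.690 g H₂O ÷ 18.015 g/mol = 0.07660 mol
C and H account for only 0.3073 g of the 1.84 g sample; the remaining 1.533 g must be oxygen.

yes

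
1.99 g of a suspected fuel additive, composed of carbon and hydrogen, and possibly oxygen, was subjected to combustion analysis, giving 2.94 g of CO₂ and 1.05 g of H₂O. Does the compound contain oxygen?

mol C = 2.94 g CO₂ ÷ 44.009 g/mol = 0.06680 mol
mol H = 2 × 1.05 g H₂O ÷ 18.015 g/mol = 0.1166 mol
C and H account for only 0.9199 g of the 1.99 g sample; the remaining 1.070 g must be oxygen.

yes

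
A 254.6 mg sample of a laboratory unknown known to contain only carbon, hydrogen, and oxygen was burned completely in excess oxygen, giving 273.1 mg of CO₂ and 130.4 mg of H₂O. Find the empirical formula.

C3H7O5

mol C = 0.2731 g CO₂ ÷ 44.009 g/mol = 0.0062055 mol
mol H = 2 × 0.1304 g H₂O ÷ 18.015 g/mol = 0.014477 mol
mass O = 0.2546 − (0.074535 + 0.014593) = 0.16547 g → mol O = 0.16547 ÷ 15.999 = 0.010343 mol
Divide by the smallest (0.0062055 mol): C 1.000, H 2.333, O 1.667
Multiplying each by 3 gives whole numbers: C 3.00, H 7.00, O 5.00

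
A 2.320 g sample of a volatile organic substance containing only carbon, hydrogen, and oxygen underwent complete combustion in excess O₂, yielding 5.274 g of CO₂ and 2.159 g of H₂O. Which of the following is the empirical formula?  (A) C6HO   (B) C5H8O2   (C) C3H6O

mol C = 5.274 g CO₂ ÷ 44.009 g/mol = 0.11984 mol
mol H = 2 × 2.159 g H₂O ÷ 18.015 g/mol = 0.23969 mol
mass O = 2.320 − (1.4394 + 0.24161) = 0.63901 g → mol O = 0.63901 ÷ 15.999 = 0.039940 mol
Divide by the smallest (0.039940 mol): C 3.000, H 6.001, O 1.000

(C) C3H6O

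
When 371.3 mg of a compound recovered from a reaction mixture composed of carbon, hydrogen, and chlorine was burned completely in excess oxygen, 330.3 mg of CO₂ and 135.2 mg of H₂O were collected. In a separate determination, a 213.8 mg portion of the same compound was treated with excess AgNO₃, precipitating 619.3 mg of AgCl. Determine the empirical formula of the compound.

CH2Cl

mol C = 0.3303 g CO₂ ÷ 44.009 g/mol = 0.0075053 mol
mol H = 2 × 0.1352 g H₂O ÷ 18.015 g/mol = 0.015010 mol
From the AgCl data: mol Cl per gram of compound = (0.6193 ÷ 143.318) ÷ 0.2138 = 0.020211 mol/g, so in the 0.3713 g combustion sample mol Cl = 0.0075044 mol
Divide by the smallest (0.0075044 mol): C 1.000, H 2.000, Cl 1.000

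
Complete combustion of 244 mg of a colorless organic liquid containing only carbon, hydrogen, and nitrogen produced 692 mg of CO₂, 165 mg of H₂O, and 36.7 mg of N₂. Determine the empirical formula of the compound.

C6H7N

mol C = 0.692 g CO₂ ÷ 44.009 g/mol = 0.01572 mol
mol H = 2 × 0.165 g H₂O ÷ 18.015 g/mol = 0.01832 mol
mol N = 2 × 0.0367 g N₂ ÷ 28.014 g/mol = 0.002620 mol
Divide by the smallest (0.002620 mol): C 6.001, H 6.991, N 1.000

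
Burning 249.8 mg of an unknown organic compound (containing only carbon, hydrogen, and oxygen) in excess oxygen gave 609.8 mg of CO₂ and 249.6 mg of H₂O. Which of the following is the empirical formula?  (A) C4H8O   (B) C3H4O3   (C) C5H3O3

mol C = 0.6098 g CO₂ ÷ 44.009 g/mol = 0.013856 mol
mol H = 2 × 0.2496 g H₂O ÷ 18.015 g/mol = 0.027710 mol
mass O = 0.2498 − (0.16643 + 0.027932) = 0.055441 g → mol O = 0.055441 ÷ 15.999 = 0.0034653 mol
Divide by the smallest (0.0034653 mol): C 3.999, H 7.997, O 1.000

(A) C4H8O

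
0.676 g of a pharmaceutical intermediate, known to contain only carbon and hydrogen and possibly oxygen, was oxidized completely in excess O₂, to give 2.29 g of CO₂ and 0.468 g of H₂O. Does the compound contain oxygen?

no

mol C = 2.29 g CO₂ ÷ 44.009 g/mol = 0.05203 mol
mol H = 2 × 0.468 g H₂O ÷ 18.015 g/mol = 0.05196 mol
C and H together account for 0.6774 g — essentially the entire 0.676 g sample — so the compound contains no oxygen.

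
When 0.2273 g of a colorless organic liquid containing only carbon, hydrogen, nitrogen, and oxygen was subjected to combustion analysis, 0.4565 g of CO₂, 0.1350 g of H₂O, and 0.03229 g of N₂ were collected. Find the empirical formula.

mol C = 0.4565 g CO₂ ÷ 44.009 g/mol = 0.010373 mol
mol H = 2 × 0.1350 g H₂O ÷ 18.015 g/mol = 0.014988 mol
mol N = 2 × 0.03229 g N₂ ÷ 28.014 g/mol = 0.0023053 mol
mass O = 0.2273 − (0.12459 + 0.015107 + 0.032290) = 0.055314 g → mol O = 0.055314 ÷ 15.999 = 0.0034573 mol
Divide by the smallest (0.0023053 mol): C 4.500, H 6.501, N 1.000, O 1.500
Multiplying each by 2 gives whole numbers: C 9.00, H 13.00, N 2.00, O 3.00

C9H13N2O3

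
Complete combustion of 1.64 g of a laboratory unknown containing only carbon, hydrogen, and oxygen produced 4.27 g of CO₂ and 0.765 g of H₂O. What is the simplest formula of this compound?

C8H7O2

mol C = 4.27 g CO₂ ÷ 44.009 g/mol = 0.09703 mol
mol H = 2 × 0.765 g H₂O ÷ 18.015 g/mol = 0.08493 mol
mass O = 1.64 − (1.165 + 0.08561) = 0.3890 g → mol O = 0.3890 ÷ 15.999 = 0.02432 mol
Divide by the smallest (0.02432 mol): C 3.990, H 3.493, O 1.000
Multiplying each by 2 gives whole numbers: C 7.98, H 6.99, O 2.00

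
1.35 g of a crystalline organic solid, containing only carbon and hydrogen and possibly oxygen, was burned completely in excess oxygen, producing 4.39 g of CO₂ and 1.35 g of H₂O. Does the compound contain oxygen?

no

mol C = 4.39 g CO₂ ÷ 44.009 g/mol = 0.09975 mol
mol H = 2 × 1.35 g H₂O ÷ 18.015 g/mol = 0.1499 mol
C and H together account for 1.349 g — essentially the entire 1.35 g sample — so the compound contains no oxygen.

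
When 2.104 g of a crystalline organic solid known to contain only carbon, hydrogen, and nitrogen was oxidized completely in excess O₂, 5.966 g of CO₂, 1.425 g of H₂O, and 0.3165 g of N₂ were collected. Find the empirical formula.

mol C = 5.966 g CO₂ ÷ 44.009 g/mol = 0.13556 mol
mol H = 2 × 1.425 g H₂O ÷ 18.015 g/mol = 0.15820 mol
mol N = 2 × 0.3165 g N₂ ÷ 28.014 g/mol = 0.022596 mol
Divide by the smallest (0.022596 mol): C 5.999, H 7.001, N 1.000

C6H7N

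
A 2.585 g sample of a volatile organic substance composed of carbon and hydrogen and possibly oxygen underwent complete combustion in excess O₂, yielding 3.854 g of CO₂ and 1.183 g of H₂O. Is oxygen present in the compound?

mol C = 3.854 g CO₂ ÷ 44.009 g/mol = 0.087573 mol
mol H = 2 × 1.183 g H₂O ÷ 18.015 g/mol = 0.13133 mol
C and H account for only 1.1842 g of the 2.585 g sample; the remaining 1.4008 g must be oxygen.

yes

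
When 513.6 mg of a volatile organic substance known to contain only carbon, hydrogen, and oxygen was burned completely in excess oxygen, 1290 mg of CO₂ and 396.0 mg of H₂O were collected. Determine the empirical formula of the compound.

mol C = 1.290 g CO₂ ÷ 44.009 g/mol = 0.029312 mol
mol H = 2 × 0.3960 g H₂O ÷ 18.015 g/mol = 0.043963 mol
mass O = 0.5136 − (0.35207 + 0.044315) = 0.11722 g → mol O = 0.11722 ÷ 15.999 = 0.0073265 mol
Divide by the smallest (0.0073265 mol): C 4.001, H 6.001, O 1.000

C4H6O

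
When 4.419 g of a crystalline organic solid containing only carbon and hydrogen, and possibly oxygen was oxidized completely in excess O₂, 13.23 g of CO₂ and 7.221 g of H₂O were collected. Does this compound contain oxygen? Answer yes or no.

mol C = 13.23 g CO₂ ÷ 44.009 g/mol = 0.30062 mol
mol H = 2 × 7.221 g H₂O ÷ 18.015 g/mol = 0.80167 mol
C and H together account for 4.4188 g — essentially the entire 4.419 g sample — so the compound contains no oxygen.

no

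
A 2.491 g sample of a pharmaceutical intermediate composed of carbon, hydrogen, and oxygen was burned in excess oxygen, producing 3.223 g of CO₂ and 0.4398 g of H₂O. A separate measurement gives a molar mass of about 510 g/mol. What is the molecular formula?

C15H10O20

mol C = 3.223 g CO₂ ÷ 44.009 g/mol = 0.073235 mol
mol H = 2 × 0.4398 g H₂O ÷ 18.015 g/mol = 0.048826 mol
mass O = 2.491 − (0.87963 + 0.049217) = 1.5622 g → mol O = 1.5622 ÷ 15.999 = 0.097641 mol
Divide by the smallest (0.048826 mol): C 1.500, H 1.000, O 2.000
Multiplying each by 2 gives whole numbers: C 3.00, H 2.00, O 4.00
Empirical formula: C3H2O4
Empirical-formula mass = 102.05 g/mol; 510 ÷ 102.05 ≈ 5, so the molecular formula is C15H10O20.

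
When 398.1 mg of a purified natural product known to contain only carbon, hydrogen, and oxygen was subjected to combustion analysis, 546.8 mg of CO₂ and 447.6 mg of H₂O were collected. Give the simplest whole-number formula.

CH4O

mol C = 0.5468 g CO₂ ÷ 44.009 g/mol = 0.012425 mol
mol H = 2 × 0.4476 g H₂O ÷ 18.015 g/mol = 0.049692 mol
mass O = 0.3981 − (0.14923 + 0.050089) = 0.19878 g → mol O = 0.19878 ÷ 15.999 = 0.012424 mol
Divide by the smallest (0.012424 mol): C 1.000, H 4.000, O 1.000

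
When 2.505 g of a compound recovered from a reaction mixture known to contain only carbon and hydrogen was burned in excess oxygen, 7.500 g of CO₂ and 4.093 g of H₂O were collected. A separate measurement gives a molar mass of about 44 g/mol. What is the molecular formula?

mol C = 7.500 g CO₂ ÷ 44.009 g/mol = 0.17042 mol
mol H = 2 × 4.093 g H₂O ÷ 18.015 g/mol = 0.45440 mol
Divide by the smallest (0.17042 mol): C 1.000, H 2.666
Multiplying each by 3 gives whole numbers: C 3.00, H 8.00
Empirical formula: C3H8
Empirical-formula mass = 44.10 g/mol; 44 ÷ 44.10 ≈ 1, so the molecular formula is C3H8.

C3H8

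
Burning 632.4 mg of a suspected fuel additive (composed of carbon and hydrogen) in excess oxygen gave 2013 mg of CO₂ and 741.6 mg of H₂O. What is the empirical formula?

C5H9

mol C = 2.013 g CO₂ ÷ 44.009 g/mol = 0.045741 mol
mol H = 2 × 0.7416 g H₂O ÷ 18.015 g/mol = 0.082331 mol
Divide by the smallest (0.045741 mol): C 1.000, H 1.800
Multiplying each by 5 gives whole numbers: C 5.00, H 9.00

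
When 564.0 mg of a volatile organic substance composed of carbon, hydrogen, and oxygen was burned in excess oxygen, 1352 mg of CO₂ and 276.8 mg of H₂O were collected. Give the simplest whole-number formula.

mol C = 1.352 g CO₂ ÷ 44.009 g/mol = 0.030721 mol
mol H = 2 × 0.2768 g H₂O ÷ 18.015 g/mol = 0.030730 mol
mass O = 0.5640 − (0.36899 + 0.030976) = 0.16403 g → mol O = 0.16403 ÷ 15.999 = 0.010253 mol
Divide by the smallest (0.010253 mol): C 2.996, H 2.997, O 1.000

C3H3O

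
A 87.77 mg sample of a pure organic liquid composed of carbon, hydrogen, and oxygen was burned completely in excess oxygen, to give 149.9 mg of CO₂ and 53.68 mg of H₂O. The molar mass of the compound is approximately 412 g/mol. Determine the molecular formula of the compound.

mol C = 0.1499 g CO₂ ÷ 44.009 g/mol = 0.0034061 mol
mol H = 2 × 0.05368 g H₂O ÷ 18.015 g/mol = 0.0059595 mol
mass O = 0.08777 − (0.040911 + 0.0060072) = 0.040852 g → mol O = 0.040852 ÷ 15.999 = 0.0025534 mol
Divide by the smallest (0.0025534 mol): C 1.334, H 2.334, O 1.000
Multiplying each by 3 gives whole numbers: C 4.00, H 7.00, O 3.00
Empirical formula: C4H7O3
Empirical-formula mass = 103.10 g/mol; 412 ÷ 103.10 ≈ 4, so the molecular formula is C16H28O12.

C16H28O12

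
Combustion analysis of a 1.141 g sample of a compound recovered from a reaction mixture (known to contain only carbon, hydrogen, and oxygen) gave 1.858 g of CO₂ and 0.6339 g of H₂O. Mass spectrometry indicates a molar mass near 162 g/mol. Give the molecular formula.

mol C = 1.858 g CO₂ ÷ 44.009 g/mol = 0.042219 mol
mol H = 2 × 0.6339 g H₂O ÷ 18.015 g/mol = 0.070375 mol
mass O = 1.141 − (0.50709 + 0.070938) = 0.56297 g → mol O = 0.56297 ÷ 15.999 = 0.035188 mol
Divide by the smallest (0.035188 mol): C 1.200, H 2.000, O 1.000
Multiplying each by 5 gives whole numbers: C 6.00, H 10.00, O 5.00
Empirical formula: C6H10O5
Empirical-formula mass = 162.14 g/mol; 162 ÷ 162.14 ≈ 1, so the molecular formula is C6H10O5.

C6H10O5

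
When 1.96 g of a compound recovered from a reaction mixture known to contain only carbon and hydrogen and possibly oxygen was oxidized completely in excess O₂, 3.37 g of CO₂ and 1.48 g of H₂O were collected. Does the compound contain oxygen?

yes

mol C = 3.37 g CO₂ ÷ 44.009 g/mol = 0.07658 mol
mol H = 2 × 1.48 g H₂O ÷ 18.015 g/mol = 0.1643 mol
C and H account for only 1.085 g of the 1.96 g sample; the remaining 0.8746 g must be oxygen.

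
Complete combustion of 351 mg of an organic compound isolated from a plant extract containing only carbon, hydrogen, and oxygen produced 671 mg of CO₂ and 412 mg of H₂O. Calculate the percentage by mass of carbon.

52.2%

mol C = 0.671 g CO₂ ÷ 44.009 g/mol = 0.01525 mol
mol H = 2 × 0.412 g H₂O ÷ 18.015 g/mol = 0.04574 mol
mass O = 0.351 − (0.1831 + 0.04611) = 0.1218 g → mol O = 0.1218 ÷ 15.999 = 0.007611 mol
mass % C = 0.1831 g ÷ 0.351 g × 100%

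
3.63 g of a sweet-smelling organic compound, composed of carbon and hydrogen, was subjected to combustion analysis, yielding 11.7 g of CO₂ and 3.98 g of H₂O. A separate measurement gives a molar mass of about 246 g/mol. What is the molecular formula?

C18H30

mol C = 11.7 g CO₂ ÷ 44.009 g/mol = 0.2659 mol
mol H = 2 × 3.98 g H₂O ÷ 18.015 g/mol = 0.4419 mol
Divide by the smallest (0.2659 mol): C 1.000, H 1.662
Multiplying each by 3 gives whole numbers: C 3.00, H 4.99
Empirical formula: C3H5
Empirical-formula mass = 41.07 g/mol; 246 ÷ 41.07 ≈ 6, so the molecular formula is C18H30.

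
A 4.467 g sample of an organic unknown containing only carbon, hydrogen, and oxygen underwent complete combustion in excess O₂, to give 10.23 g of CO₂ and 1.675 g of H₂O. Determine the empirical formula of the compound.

mol C = 10.23 g CO₂ ÷ 44.009 g/mol = 0.23245 mol
mol H = 2 × 1.675 g H₂O ÷ 18.015 g/mol = 0.18596 mol
mass O = 4.467 − (2.7920 + 0.18744) = 1.4876 g → mol O = 1.4876 ÷ 15.999 = 0.092979 mol
Divide by the smallest (0.092979 mol): C 2.500, H 2.000, O 1.000
Multiplying each by 2 gives whole numbers: C 5.00, H 4.00, O 2.00

C5H4O2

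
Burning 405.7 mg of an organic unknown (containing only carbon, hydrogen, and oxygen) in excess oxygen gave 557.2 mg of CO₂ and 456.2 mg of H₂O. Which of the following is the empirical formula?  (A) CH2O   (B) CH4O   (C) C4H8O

mol C = 0.5572 g CO₂ ÷ 44.009 g/mol = 0.012661 mol
mol H = 2 × 0.4562 g H₂O ÷ 18.015 g/mol = 0.050647 mol
mass O = 0.4057 − (0.15207 + 0.051052) = 0.20258 g → mol O = 0.20258 ÷ 15.999 = 0.012662 mol
Divide by the smallest (0.012661 mol): C 1.000, H 4.000, O 1.000

(B) CH4O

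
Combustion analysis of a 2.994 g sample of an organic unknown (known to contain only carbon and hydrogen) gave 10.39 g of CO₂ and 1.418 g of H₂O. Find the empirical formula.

mol C = 10.39 g CO₂ ÷ 44.009 g/mol = 0.23609 mol
mol H = 2 × 1.418 g H₂O ÷ 18.015 g/mol = 0.15742 mol
Divide by the smallest (0.15742 mol): C 1.500, H 1.000
Multiplying each by 2 gives whole numbers: C 3.00, H 2.00

C3H2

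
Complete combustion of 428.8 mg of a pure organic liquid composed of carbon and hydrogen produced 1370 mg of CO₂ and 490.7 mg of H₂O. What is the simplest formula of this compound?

mol C = 1.370 g CO₂ ÷ 44.009 g/mol = 0.031130 mol
mol H = 2 × 0.4907 g H₂O ÷ 18.015 g/mol = 0.054477 mol
Divide by the smallest (0.031130 mol): C 1.000, H 1.750
Multiplying each by 4 gives whole numbers: C 4.00, H 7.00

C4H7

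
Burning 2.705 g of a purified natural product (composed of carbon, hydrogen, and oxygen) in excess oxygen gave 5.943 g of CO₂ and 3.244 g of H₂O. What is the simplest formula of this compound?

C3H8O

mol C = 5.943 g CO₂ ÷ 44.009 g/mol = 0.13504 mol
mol H = 2 × 3.244 g H₂O ÷ 18.015 g/mol = 0.36014 mol
mass O = 2.705 − (1.6220 + 0.36303) = 0.72000 g → mol O = 0.72000 ÷ 15.999 = 0.045003 mol
Divide by the smallest (0.045003 mol): C 3.001, H 8.003, O 1.000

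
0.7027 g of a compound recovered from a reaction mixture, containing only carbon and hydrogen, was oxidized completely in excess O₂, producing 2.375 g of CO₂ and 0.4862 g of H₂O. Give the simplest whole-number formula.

mol C = 2.375 g CO₂ ÷ 44.009 g/mol = 0.053966 mol
mol H = 2 × 0.4862 g H₂O ÷ 18.015 g/mol = 0.053977 mol
Divide by the smallest (0.053966 mol): C 1.000, H 1.000

CH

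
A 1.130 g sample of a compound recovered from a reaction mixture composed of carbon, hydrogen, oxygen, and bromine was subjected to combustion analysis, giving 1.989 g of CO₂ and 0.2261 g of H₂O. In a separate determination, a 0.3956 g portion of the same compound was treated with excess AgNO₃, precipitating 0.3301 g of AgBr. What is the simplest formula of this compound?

C9H5BrO2

mol C = 1.989 g CO₂ ÷ 44.009 g/mol = 0.045195 mol
mol H = 2 × 0.2261 g H₂O ÷ 18.015 g/mol = 0.025101 mol
From the AgBr data: mol Br per gram of compound = (0.3301 ÷ 187.772) ÷ 0.3956 = 0.0044438 mol/g, so in the 1.130 g combustion sample mol Br = 0.0050215 mol
mass O = 1.130 − (0.54284 + 0.025302 + 0.40124) = 0.16062 g → mol O = 0.16062 ÷ 15.999 = 0.010039 mol
Divide by the smallest (0.0050215 mol): C 9.000, H 4.999, Br 1.000, O 1.999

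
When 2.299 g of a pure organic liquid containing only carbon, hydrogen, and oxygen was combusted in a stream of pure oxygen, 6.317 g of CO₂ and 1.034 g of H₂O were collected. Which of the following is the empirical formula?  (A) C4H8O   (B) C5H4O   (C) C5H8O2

mol C = 6.317 g CO₂ ÷ 44.009 g/mol = 0.14354 mol
mol H = 2 × 1.034 g H₂O ÷ 18.015 g/mol = 0.11479 mol
mass O = 2.299 − (1.7240 + 0.11571) = 0.45924 g → mol O = 0.45924 ÷ 15.999 = 0.028705 mol
Divide by the smallest (0.028705 mol): C 5.001, H 3.999, O 1.000

(B) C5H4O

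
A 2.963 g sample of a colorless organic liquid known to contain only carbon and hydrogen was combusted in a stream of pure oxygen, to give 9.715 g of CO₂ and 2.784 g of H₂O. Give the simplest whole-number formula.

mol C = 9.715 g CO₂ ÷ 44.009 g/mol = 0.22075 mol
mol H = 2 × 2.784 g H₂O ÷ 18.015 g/mol = 0.30908 mol
Divide by the smallest (0.22075 mol): C 1.000, H 1.400
Multiplying each by 5 gives whole numbers: C 5.00, H 7.00

C5H7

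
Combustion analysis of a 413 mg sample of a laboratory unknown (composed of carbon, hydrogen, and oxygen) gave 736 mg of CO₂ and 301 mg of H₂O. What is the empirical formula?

mol C = 0.736 g CO₂ ÷ 44.009 g/mol = 0.01672 mol
mol H = 2 × 0.301 g H₂O ÷ 18.015 g/mol = 0.03342 mol
mass O = 0.413 − (0.2009 + 0.03368) = 0.1784 g → mol O = 0.1784 ÷ 15.999 = 0.01115 mol
Divide by the smallest (0.01115 mol): C 1.499, H 2.996, O 1.000
Multiplying each by 2 gives whole numbers: C 3.00, H 5.99, O 2.00

C3H6O2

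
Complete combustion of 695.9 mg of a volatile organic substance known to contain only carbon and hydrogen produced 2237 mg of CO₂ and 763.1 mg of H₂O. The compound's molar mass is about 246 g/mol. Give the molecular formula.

mol C = 2.237 g CO₂ ÷ 44.009 g/mol = 0.050831 mol
mol H = 2 × 0.7631 g H₂O ÷ 18.015 g/mol = 0.084718 mol
Divide by the smallest (0.050831 mol): C 1.000, H 1.667
Multiplying each by 3 gives whole numbers: C 3.00, H 5.00
Empirical formula: C3H5
Empirical-formula mass = 41.07 g/mol; 246 ÷ 41.07 ≈ 6, so the molecular formula is C18H30.

C18H30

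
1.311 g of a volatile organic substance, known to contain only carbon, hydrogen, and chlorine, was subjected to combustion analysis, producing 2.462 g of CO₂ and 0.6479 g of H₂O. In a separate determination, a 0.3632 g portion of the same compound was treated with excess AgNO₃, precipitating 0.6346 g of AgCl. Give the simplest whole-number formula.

mol C = 2.462 g CO₂ ÷ 44.009 g/mol = 0.055943 mol
mol H = 2 × 0.6479 g H₂O ÷ 18.015 g/mol = 0.071929 mol
From the AgCl data: mol Cl per gram of compound = (0.6346 ÷ 143.318) ÷ 0.3632 = 0.012191 mol/g, so in the 1.311 g combustion sample mol Cl = 0.015983 mol
Divide by the smallest (0.015983 mol): C 3.500, H 4.500, Cl 1.000
Multiplying each by 2 gives whole numbers: C 7.00, H 9.00, Cl 2.00

C7H9Cl2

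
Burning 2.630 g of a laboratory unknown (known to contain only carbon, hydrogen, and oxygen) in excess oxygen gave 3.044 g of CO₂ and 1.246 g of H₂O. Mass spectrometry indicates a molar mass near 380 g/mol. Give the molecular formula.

mol C = 3.044 g CO₂ ÷ 44.009 g/mol = 0.069168 mol
mol H = 2 × 1.246 g H₂O ÷ 18.015 g/mol = 0.13833 mol
mass O = 2.630 − (0.83077 + 0.13944) = 1.6598 g → mol O = 1.6598 ÷ 15.999 = 0.10374 mol
Divide by the smallest (0.069168 mol): C 1.000, H 2.000, O 1.500
Multiplying each by 2 gives whole numbers: C 2.00, H 4.00, O 3.00
Empirical formula: C2H4O3
Empirical-formula mass = 76.05 g/mol; 380 ÷ 76.05 ≈ 5, so the molecular formula is C10H20O15.

C10H20O15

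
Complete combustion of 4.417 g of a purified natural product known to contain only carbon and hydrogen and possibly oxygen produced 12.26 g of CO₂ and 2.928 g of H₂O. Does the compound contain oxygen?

yes

mol C = 12.26 g CO₂ ÷ 44.009 g/mol = 0.27858 mol
mol H = 2 × 2.928 g H₂O ÷ 18.015 g/mol = 0.32506 mol
C and H account for only 3.6737 g of the 4.417 g sample; the remaining 0.74332 g must be oxygen.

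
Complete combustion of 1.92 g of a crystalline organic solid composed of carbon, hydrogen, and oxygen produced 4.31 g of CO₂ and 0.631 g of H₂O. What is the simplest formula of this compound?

mol C = 4.31 g CO₂ ÷ 44.009 g/mol = 0.09793 mol
mol H = 2 × 0.631 g H₂O ÷ 18.015 g/mol = 0.07005 mol
mass O = 1.92 − (1.176 + 0.07061) = 0.6731 g → mol O = 0.6731 ÷ 15.999 = 0.04207 mol
Divide by the smallest (0.04207 mol): C 2.328, H 1.665, O 1.000
Multiplying each by 3 gives whole numbers: C 6.98, H 5.00, O 3.00

C7H5O3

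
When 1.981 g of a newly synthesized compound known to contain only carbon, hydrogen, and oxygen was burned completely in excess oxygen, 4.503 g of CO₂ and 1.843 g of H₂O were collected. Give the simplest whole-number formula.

mol C = 4.503 g CO₂ ÷ 44.009 g/mol = 0.10232 mol
mol H = 2 × 1.843 g H₂O ÷ 18.015 g/mol = 0.20461 mol
mass O = 1.981 − (1.2290 + 0.20624) = 0.54579 g → mol O = 0.54579 ÷ 15.999 = 0.034114 mol
Divide by the smallest (0.034114 mol): C 2.999, H 5.998, O 1.000

C3H6O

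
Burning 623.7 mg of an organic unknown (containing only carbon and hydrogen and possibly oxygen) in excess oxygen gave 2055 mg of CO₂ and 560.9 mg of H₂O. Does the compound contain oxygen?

mol C = 2.055 g CO₂ ÷ 44.009 g/mol = 0.046695 mol
mol H = 2 × 0.5609 g H₂O ÷ 18.015 g/mol = 0.062270 mol
C and H together account for 0.62362 g — essentially the entire 0.6237 g sample — so the compound contains no oxygen.

no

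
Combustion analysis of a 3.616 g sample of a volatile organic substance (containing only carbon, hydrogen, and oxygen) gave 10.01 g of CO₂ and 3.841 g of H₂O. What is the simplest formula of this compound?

mol C = 10.01 g CO₂ ÷ 44.009 g/mol = 0.22745 mol
mol H = 2 × 3.841 g H₂O ÷ 18.015 g/mol = 0.42642 mol
mass O = 3.616 − (2.7319 + 0.42983) = 0.45422 g → mol O = 0.45422 ÷ 15.999 = 0.028391 mol
Divide by the smallest (0.028391 mol): C 8.012, H 15.020, O 1.000

C8H15O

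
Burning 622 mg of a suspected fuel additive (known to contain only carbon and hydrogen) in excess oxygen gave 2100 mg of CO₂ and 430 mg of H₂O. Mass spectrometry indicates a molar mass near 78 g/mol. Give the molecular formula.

C6H6

mol C = 2.10 g CO₂ ÷ 44.009 g/mol = 0.04772 mol
mol H = 2 × 0.430 g H₂O ÷ 18.015 g/mol = 0.04774 mol
Divide by the smallest (0.04772 mol): C 1.000, H 1.000
Empirical formula: CH
Empirical-formula mass = 13.02 g/mol; 78 ÷ 13.02 ≈ 6, so the molecular formula is C6H6.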